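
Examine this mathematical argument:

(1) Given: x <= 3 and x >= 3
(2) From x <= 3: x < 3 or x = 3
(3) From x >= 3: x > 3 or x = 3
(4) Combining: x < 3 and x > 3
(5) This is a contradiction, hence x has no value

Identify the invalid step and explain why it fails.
Step 4: Combining: x < 3 and x > 3

Step 4 incorrectly combines the conditions. From x <= 3 and x >= 3, the intersection is x = 3. The error treats the 'or' cases as 'and' requirements. The correct conclusion is that x = 3 is the unique solution, not that no solution exists.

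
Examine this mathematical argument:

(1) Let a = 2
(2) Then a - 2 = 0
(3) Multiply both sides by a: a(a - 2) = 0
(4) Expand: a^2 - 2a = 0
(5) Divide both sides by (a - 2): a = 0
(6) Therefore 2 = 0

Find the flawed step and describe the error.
Step 5: Divide both sides by (a - 2): a = 0

Step 5 divides both sides by (a - 2). However, since a = 2, we have (a - 2) = 0. Division by zero is undefined, making this step invalid.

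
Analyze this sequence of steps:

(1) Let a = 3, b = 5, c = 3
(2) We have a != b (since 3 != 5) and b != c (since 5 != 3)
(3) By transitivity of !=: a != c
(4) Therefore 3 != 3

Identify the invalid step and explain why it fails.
Step 3: By transitivity of !=: a != c

Step 3 incorrectly applies transitivity to the '!=' relation. Transitivity states: if a R b and b R c, then a R c. However, '!=' is not transitive. Counterexample: 3 != 5 and 5 != 3, but 3 = 3 (both equal 3). Transitivity holds for relations like <, <=, =, but not for !=.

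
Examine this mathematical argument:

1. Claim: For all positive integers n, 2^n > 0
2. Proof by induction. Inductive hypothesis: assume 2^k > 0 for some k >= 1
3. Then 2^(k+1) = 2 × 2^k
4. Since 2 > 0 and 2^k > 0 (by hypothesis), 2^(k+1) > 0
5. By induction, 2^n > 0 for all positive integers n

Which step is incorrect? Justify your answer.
Step 5: By induction, 2^n > 0 for all positive integers n

Step 5 concludes the proof by induction, but no base case was ever established. A valid induction proof requires: (1) a base case proving 2^1 > 0, and (2) an inductive step showing IF 2^k > 0 THEN 2^(k+1) > 0. Steps 2-4 correctly establish the inductive step, but without the base case the conclusion in step 5 does not follow.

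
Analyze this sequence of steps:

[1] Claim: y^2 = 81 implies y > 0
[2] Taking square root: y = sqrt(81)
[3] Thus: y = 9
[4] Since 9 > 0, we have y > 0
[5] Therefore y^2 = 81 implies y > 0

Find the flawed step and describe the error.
Step 2: Taking square root: y = sqrt(81)

Step 2 takes the square root and assumes the positive root only. The equation y^2 = 81 actually has two solutions: y = 9 and y = -9. The proof silently assumes y > 0 without justification, then uses this assumption to conclude y > 0, which is circular. The counterexample y = -9 shows the claim is false.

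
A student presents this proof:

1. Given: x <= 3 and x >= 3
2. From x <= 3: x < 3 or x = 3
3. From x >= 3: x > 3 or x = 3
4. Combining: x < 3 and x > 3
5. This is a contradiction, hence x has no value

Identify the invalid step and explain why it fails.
Step 4: Combining: x < 3 and x > 3

Step 4 incorrectly combines the conditions. From x <= 3 and x >= 3, the intersection is x = 3. The error treats the 'or' cases as 'and' requirements. The correct conclusion is that x = 3 is the unique solution, not that no solution exists.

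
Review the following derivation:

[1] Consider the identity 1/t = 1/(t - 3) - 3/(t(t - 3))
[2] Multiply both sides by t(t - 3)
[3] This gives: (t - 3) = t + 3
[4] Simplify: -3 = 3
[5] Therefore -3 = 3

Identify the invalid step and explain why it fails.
Step 3: This gives: (t - 3) = t + 3

Step 3 makes a sign error when clearing denominators. Multiplying -3/(t(t - 3)) by t(t - 3) gives -3, not +3. The correct result is (t - 3) = t - 3, which is trivially true, not (t - 3) = t + 3. (Step 1 is a valid identity: 1/(t - 3) - 3/(t(t - 3)) = (t - 3)/(t(t - 3)) = 1/t.)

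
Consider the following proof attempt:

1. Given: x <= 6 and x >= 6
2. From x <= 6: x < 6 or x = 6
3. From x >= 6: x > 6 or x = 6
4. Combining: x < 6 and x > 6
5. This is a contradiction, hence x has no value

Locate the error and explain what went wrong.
Step 4: Combining: x < 6 and x > 6

Step 4 incorrectly combines the conditions. From x <= 6 and x >= 6, the intersection is x = 6. The error treats the 'or' cases as 'and' requirements. The correct conclusion is that x = 6 is the unique solution, not that no solution exists.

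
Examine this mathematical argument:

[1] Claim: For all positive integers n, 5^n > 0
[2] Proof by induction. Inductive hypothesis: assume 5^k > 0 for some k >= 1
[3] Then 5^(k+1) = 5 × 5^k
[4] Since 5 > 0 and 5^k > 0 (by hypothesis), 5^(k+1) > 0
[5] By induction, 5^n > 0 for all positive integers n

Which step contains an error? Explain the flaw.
Step 5: By induction, 5^n > 0 for all positive integers n

Step 5 concludes the proof by induction, but no base case was ever established. A valid induction proof requires: (1) a base case proving 5^1 > 0, and (2) an inductive step showing IF 5^k > 0 THEN 5^(k+1) > 0. Steps 2-4 correctly establish the inductive step, but without the base case the conclusion in step 5 does not follow.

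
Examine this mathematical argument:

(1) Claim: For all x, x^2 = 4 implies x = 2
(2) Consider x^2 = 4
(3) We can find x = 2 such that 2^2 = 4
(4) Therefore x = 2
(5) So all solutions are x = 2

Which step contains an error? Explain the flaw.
Step 4: Therefore x = 2

Step 4 incorrectly concludes that x = 2 is the only solution. The proof shows that x = 2 is A solution (existence), but does not show it is the ONLY solution (uniqueness). In fact, x = -2 is also a solution since (-2)^2 = 4. Finding one solution doesn't prove there are no others.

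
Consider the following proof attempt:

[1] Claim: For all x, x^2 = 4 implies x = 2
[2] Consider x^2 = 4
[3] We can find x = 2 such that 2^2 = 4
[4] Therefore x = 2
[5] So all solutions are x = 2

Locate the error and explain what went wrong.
Step 4: Therefore x = 2

Step 4 incorrectly concludes that x = 2 is the only solution. The proof shows that x = 2 is A solution (existence), but does not show it is the ONLY solution (uniqueness). In fact, x = -2 is also a solution since (-2)^2 = 4. Finding one solution doesn't prove there are no others.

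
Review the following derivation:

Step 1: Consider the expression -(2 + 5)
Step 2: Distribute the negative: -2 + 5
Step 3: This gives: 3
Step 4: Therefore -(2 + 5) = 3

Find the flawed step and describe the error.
Step 2: Distribute the negative: -2 + 5

Step 2 incorrectly distributes the negative sign. The correct distribution is -(2 + 5) = -2 - 5 = -7. The negative must be applied to both terms, not just the first. The error treats -(2 + 5) as -2 + 5, which equals 3 instead of -7.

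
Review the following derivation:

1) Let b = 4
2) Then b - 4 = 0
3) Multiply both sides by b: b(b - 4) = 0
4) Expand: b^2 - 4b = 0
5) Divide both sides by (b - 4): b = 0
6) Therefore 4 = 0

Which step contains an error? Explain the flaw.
Step 5: Divide both sides by (b - 4): b = 0

Step 5 divides both sides by (b - 4). However, since b = 4, we have (b - 4) = 0. Division by zero is undefined, making this step invalid.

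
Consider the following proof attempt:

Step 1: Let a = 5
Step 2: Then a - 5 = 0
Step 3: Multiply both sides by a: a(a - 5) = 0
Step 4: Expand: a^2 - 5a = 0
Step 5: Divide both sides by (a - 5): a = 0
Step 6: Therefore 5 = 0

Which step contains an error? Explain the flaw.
Step 5: Divide both sides by (a - 5): a = 0

Step 5 divides both sides by (a - 5). However, since a = 5, we have (a - 5) = 0. Division by zero is undefined, making this step invalid.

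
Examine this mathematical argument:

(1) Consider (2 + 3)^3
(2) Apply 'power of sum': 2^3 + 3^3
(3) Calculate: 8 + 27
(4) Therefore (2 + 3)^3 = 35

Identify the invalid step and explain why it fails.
Step 2: Apply 'power of sum': 2^3 + 3^3

Step 2 incorrectly applies a non-existent rule '(a+b)^n = a^n + b^n'. This is false in general. The correct expansion uses the binomial theorem. The actual value is (2 + 3)^3 = 5^3 = 125, not 35.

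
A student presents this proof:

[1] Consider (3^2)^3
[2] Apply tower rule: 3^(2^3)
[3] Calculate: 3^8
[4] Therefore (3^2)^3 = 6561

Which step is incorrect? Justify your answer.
Step 2: Apply tower rule: 3^(2^3)

Step 2 incorrectly states that (a^b)^c = a^(b^c). The correct rule is (a^b)^c = a^(b×c). The actual value is (3^2)^3 = 3^6 = 729, not 3^8 = 6561.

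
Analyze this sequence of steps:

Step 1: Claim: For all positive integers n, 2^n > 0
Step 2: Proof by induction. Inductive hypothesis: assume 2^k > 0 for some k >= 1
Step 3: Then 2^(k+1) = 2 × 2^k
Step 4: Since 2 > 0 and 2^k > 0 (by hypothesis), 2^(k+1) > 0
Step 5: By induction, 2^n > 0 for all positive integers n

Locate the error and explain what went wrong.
Step 5: By induction, 2^n > 0 for all positive integers n

Step 5 concludes the proof by induction, but no base case was ever established. A valid induction proof requires: (1) a base case proving 2^1 > 0, and (2) an inductive step showing IF 2^k > 0 THEN 2^(k+1) > 0. Steps 2-4 correctly establish the inductive step, but without the base case the conclusion in step 5 does not follow.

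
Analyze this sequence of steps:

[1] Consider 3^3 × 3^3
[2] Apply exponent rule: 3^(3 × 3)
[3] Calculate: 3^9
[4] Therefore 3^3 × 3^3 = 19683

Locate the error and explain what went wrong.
Step 2: Apply exponent rule: 3^(3 × 3)

Step 2 incorrectly states that a^b × a^c = a^(b×c). The correct rule is a^b × a^c = a^(b+c). The actual value is 3^3 × 3^3 = 3^6 = 729, not 3^9 = 19683.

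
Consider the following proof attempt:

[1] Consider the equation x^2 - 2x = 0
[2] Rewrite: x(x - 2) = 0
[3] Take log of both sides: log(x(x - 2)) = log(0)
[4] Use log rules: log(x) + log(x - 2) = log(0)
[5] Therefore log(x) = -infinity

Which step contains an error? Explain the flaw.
Step 3: Take log of both sides: log(x(x - 2)) = log(0)

Step 3 takes the logarithm of both sides, resulting in log(0) on the right side. The logarithm is only defined for positive numbers; log(0) is undefined (approaches negative infinity). This operation is invalid.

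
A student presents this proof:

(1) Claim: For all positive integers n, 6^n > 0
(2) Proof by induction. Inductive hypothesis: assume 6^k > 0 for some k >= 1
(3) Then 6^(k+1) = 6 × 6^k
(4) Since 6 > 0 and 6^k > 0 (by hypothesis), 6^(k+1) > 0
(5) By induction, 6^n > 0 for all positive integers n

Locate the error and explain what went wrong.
Step 5: By induction, 6^n > 0 for all positive integers n

Step 5 concludes the proof by induction, but no base case was ever established. A valid induction proof requires: (1) a base case proving 6^1 > 0, and (2) an inductive step showing IF 6^k > 0 THEN 6^(k+1) > 0. Steps 2-4 correctly establish the inductive step, but without the base case the conclusion in step 5 does not follow.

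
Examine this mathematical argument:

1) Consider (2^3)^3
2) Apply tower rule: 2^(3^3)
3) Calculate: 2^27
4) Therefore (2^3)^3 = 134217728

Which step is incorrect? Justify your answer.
Step 2: Apply tower rule: 2^(3^3)

Step 2 incorrectly states that (a^b)^c = a^(b^c). The correct rule is (a^b)^c = a^(b×c). The actual value is (2^3)^3 = 2^9 = 512, not 2^27 = 134217728.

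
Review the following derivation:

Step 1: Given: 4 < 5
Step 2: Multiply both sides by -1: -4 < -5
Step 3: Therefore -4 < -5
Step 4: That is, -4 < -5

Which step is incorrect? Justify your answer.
Step 2: Multiply both sides by -1: -4 < -5

Step 2 multiplies both sides by -1 but fails to reverse the inequality sign. When multiplying (or dividing) an inequality by a negative number, the direction must be reversed. Since 4 < 5, we should get -4 > -5, i.e., -4 > -5.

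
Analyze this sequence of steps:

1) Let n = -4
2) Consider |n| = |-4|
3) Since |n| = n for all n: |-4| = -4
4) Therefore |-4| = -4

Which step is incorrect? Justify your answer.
Step 3: Since |n| = n for all n: |-4| = -4

Step 3 incorrectly states that |n| = n for all n. The correct definition is |n| = n when n >= 0, and |n| = -n when n < 0. Since -4 < 0, we have |-4| = -(-4) = 4, not -4.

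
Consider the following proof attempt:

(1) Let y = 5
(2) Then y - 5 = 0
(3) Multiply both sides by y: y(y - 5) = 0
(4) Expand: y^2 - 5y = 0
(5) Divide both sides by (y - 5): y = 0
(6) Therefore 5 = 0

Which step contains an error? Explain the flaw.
Step 5: Divide both sides by (y - 5): y = 0

Step 5 divides both sides by (y - 5). However, since y = 5, we have (y - 5) = 0. Division by zero is undefined, making this step invalid.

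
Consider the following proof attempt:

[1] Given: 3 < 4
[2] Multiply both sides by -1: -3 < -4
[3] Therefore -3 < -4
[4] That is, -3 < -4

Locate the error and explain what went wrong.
Step 2: Multiply both sides by -1: -3 < -4

Step 2 multiplies both sides by -1 but fails to reverse the inequality sign. When multiplying (or dividing) an inequality by a negative number, the direction must be reversed. Since 3 < 4, we should get -3 > -4, i.e., -3 > -4.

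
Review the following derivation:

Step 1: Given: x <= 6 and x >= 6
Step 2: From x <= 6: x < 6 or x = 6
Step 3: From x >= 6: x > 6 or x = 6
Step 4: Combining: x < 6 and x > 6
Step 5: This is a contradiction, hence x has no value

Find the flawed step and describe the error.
Step 4: Combining: x < 6 and x > 6

Step 4 incorrectly combines the conditions. From x <= 6 and x >= 6, the intersection is x = 6. The error treats the 'or' cases as 'and' requirements. The correct conclusion is that x = 6 is the unique solution, not that no solution exists.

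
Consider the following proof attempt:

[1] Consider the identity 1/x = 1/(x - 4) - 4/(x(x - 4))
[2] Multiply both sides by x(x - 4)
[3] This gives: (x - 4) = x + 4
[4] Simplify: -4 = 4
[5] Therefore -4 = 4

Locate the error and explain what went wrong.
Step 3: This gives: (x - 4) = x + 4

Step 3 makes a sign error when clearing denominators. Multiplying -4/(x(x - 4)) by x(x - 4) gives -4, not +4. The correct result is (x - 4) = x - 4, which is trivially true, not (x - 4) = x + 4. (Step 1 is a valid identity: 1/(x - 4) - 4/(x(x - 4)) = (x - 4)/(x(x - 4)) = 1/x.)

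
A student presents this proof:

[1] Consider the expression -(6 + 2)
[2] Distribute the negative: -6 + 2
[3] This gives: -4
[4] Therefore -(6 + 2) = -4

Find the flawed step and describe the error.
Step 2: Distribute the negative: -6 + 2

Step 2 incorrectly distributes the negative sign. The correct distribution is -(6 + 2) = -6 - 2 = -8. The negative must be applied to both terms, not just the first. The error treats -(6 + 2) as -6 + 2, which equals -4 instead of -8.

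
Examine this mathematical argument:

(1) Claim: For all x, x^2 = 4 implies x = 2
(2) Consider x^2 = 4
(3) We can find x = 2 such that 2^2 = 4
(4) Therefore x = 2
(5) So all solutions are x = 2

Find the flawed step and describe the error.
Step 4: Therefore x = 2

Step 4 incorrectly concludes that x = 2 is the only solution. The proof shows that x = 2 is A solution (existence), but does not show it is the ONLY solution (uniqueness). In fact, x = -2 is also a solution since (-2)^2 = 4. Finding one solution doesn't prove there are no others.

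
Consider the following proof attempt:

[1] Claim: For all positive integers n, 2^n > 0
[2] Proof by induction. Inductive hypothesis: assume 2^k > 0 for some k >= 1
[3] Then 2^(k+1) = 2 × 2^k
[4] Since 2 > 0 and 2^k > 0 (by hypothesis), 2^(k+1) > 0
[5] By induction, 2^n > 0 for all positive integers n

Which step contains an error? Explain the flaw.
Step 5: By induction, 2^n > 0 for all positive integers n

Step 5 concludes the proof by induction, but no base case was ever established. A valid induction proof requires: (1) a base case proving 2^1 > 0, and (2) an inductive step showing IF 2^k > 0 THEN 2^(k+1) > 0. Steps 2-4 correctly establish the inductive step, but without the base case the conclusion in step 5 does not follow.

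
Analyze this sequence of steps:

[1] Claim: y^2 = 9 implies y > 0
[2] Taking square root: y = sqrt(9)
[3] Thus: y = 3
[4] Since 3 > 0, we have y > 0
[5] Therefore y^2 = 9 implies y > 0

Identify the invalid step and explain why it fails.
Step 2: Taking square root: y = sqrt(9)

Step 2 takes the square root and assumes the positive root only. The equation y^2 = 9 actually has two solutions: y = 3 and y = -3. The proof silently assumes y > 0 without justification, then uses this assumption to conclude y > 0, which is circular. The counterexample y = -3 shows the claim is false.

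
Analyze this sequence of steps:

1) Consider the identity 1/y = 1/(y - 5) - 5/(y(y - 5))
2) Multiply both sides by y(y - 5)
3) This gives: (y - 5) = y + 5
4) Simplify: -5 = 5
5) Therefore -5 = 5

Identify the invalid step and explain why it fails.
Step 3: This gives: (y - 5) = y + 5

Step 3 makes a sign error when clearing denominators. Multiplying -5/(y(y - 5)) by y(y - 5) gives -5, not +5. The correct result is (y - 5) = y - 5, which is trivially true, not (y - 5) = y + 5. (Step 1 is a valid identity: 1/(y - 5) - 5/(y(y - 5)) = (y - 5)/(y(y - 5)) = 1/y.)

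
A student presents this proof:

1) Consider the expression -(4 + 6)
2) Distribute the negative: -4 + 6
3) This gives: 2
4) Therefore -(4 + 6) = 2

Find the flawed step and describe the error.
Step 2: Distribute the negative: -4 + 6

Step 2 incorrectly distributes the negative sign. The correct distribution is -(4 + 6) = -4 - 6 = -10. The negative must be applied to both terms, not just the first. The error treats -(4 + 6) as -4 + 6, which equals 2 instead of -10.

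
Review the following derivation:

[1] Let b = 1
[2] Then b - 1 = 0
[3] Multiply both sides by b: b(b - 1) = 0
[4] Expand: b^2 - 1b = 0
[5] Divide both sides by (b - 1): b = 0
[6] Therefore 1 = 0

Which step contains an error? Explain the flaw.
Step 5: Divide both sides by (b - 1): b = 0

Step 5 divides both sides by (b - 1). However, since b = 1, we have (b - 1) = 0. Division by zero is undefined, making this step invalid.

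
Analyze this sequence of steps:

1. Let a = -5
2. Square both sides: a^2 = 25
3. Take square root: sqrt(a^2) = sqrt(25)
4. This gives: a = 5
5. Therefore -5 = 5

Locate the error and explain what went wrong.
Step 4: This gives: a = 5

Step 4 incorrectly states that sqrt(a^2) = a. The correct identity is sqrt(a^2) = |a|. Since a = -5 < 0, we have sqrt(a^2) = |-5| = 5, not a = -5.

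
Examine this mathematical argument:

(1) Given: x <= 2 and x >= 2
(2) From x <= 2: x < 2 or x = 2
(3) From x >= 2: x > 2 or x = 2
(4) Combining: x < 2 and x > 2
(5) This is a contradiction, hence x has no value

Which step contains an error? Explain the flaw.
Step 4: Combining: x < 2 and x > 2

Step 4 incorrectly combines the conditions. From x <= 2 and x >= 2, the intersection is x = 2. The error treats the 'or' cases as 'and' requirements. The correct conclusion is that x = 2 is the unique solution, not that no solution exists.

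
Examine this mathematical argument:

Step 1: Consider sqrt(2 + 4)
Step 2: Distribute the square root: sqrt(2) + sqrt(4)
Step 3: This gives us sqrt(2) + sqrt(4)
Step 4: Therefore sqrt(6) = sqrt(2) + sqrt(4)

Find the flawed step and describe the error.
Step 2: Distribute the square root: sqrt(2) + sqrt(4)

Step 2 incorrectly 'distributes' the square root over addition. The square root function does not distribute: sqrt(a + b) ≠ sqrt(a) + sqrt(b). In fact, sqrt(2 + 4) = sqrt(6) ≈ 2.4495, while sqrt(2) + sqrt(4) ≈ 3.4142.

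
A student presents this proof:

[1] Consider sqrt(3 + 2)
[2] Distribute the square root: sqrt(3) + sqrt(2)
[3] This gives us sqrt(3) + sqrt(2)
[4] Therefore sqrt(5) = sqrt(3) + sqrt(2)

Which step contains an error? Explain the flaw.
Step 2: Distribute the square root: sqrt(3) + sqrt(2)

Step 2 incorrectly 'distributes' the square root over addition. The square root function does not distribute: sqrt(a + b) ≠ sqrt(a) + sqrt(b). In fact, sqrt(3 + 2) = sqrt(5) ≈ 2.2361, while sqrt(3) + sqrt(2) ≈ 3.1463.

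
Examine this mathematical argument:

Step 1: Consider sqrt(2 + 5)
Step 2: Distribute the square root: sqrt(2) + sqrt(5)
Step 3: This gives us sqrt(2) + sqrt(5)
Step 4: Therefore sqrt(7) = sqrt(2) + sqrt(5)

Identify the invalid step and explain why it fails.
Step 2: Distribute the square root: sqrt(2) + sqrt(5)

Step 2 incorrectly 'distributes' the square root over addition. The square root function does not distribute: sqrt(a + b) ≠ sqrt(a) + sqrt(b). In fact, sqrt(2 + 5) = sqrt(7) ≈ 2.6458, while sqrt(2) + sqrt(5) ≈ 3.6503.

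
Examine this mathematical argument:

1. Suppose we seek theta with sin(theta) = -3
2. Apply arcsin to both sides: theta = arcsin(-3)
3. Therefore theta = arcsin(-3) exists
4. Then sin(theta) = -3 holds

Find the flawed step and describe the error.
Step 2: Apply arcsin to both sides: theta = arcsin(-3)

Step 2 applies arcsin to -3. However, arcsin(x) is only defined for x in [-1, 1] because sin(theta) can only produce values in that range. Since |-3| > 1, arcsin(-3) is undefined. There is no angle whose sine equals -3.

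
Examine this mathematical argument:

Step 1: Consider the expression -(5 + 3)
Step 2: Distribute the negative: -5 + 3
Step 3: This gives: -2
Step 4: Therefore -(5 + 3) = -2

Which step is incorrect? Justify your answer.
Step 2: Distribute the negative: -5 + 3

Step 2 incorrectly distributes the negative sign. The correct distribution is -(5 + 3) = -5 - 3 = -8. The negative must be applied to both terms, not just the first. The error treats -(5 + 3) as -5 + 3, which equals -2 instead of -8.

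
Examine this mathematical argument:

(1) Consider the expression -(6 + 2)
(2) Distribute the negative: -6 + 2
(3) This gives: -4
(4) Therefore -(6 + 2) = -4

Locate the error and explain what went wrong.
Step 2: Distribute the negative: -6 + 2

Step 2 incorrectly distributes the negative sign. The correct distribution is -(6 + 2) = -6 - 2 = -8. The negative must be applied to both terms, not just the first. The error treats -(6 + 2) as -6 + 2, which equals -4 instead of -8.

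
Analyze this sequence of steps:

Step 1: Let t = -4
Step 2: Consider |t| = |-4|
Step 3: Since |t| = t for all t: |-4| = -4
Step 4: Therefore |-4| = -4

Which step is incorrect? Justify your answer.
Step 3: Since |t| = t for all t: |-4| = -4

Step 3 incorrectly states that |t| = t for all t. The correct definition is |t| = t when t >= 0, and |t| = -t when t < 0. Since -4 < 0, we have |-4| = -(-4) = 4, not -4.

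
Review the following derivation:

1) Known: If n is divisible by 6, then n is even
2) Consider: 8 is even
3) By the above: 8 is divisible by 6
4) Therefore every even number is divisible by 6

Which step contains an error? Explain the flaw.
Step 3: By the above: 8 is divisible by 6

Step 3 commits the fallacy of affirming the consequent. The known fact 'divisible by 6 → even' does NOT imply 'even → divisible by 6'. That would be the converse, which is false. For example, 8 is even but 8 ÷ 6 = 1.33, which is not an integer.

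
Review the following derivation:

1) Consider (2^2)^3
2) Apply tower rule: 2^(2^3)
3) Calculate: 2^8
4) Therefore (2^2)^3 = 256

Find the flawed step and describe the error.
Step 2: Apply tower rule: 2^(2^3)

Step 2 incorrectly states that (a^b)^c = a^(b^c). The correct rule is (a^b)^c = a^(b×c). The actual value is (2^2)^3 = 2^6 = 64, not 2^8 = 256.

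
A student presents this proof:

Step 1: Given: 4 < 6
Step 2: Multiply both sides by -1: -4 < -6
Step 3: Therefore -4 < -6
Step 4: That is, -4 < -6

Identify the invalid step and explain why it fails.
Step 2: Multiply both sides by -1: -4 < -6

Step 2 multiplies both sides by -1 but fails to reverse the inequality sign. When multiplying (or dividing) an inequality by a negative number, the direction must be reversed. Since 4 < 6, we should get -4 > -6, i.e., -4 > -6.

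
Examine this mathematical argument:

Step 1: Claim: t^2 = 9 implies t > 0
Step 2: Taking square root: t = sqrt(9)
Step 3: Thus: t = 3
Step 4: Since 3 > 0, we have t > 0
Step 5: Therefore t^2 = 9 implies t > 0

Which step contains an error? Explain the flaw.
Step 2: Taking square root: t = sqrt(9)

Step 2 takes the square root and assumes the positive root only. The equation t^2 = 9 actually has two solutions: t = 3 and t = -3. The proof silently assumes t > 0 without justification, then uses this assumption to conclude t > 0, which is circular. The counterexample t = -3 shows the claim is false.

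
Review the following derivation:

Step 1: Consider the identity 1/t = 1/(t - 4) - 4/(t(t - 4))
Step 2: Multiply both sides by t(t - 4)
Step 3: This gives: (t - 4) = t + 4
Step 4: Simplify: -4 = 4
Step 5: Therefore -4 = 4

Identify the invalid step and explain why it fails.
Step 3: This gives: (t - 4) = t + 4

Step 3 makes a sign error when clearing denominators. Multiplying -4/(t(t - 4)) by t(t - 4) gives -4, not +4. The correct result is (t - 4) = t - 4, which is trivially true, not (t - 4) = t + 4. (Step 1 is a valid identity: 1/(t - 4) - 4/(t(t - 4)) = (t - 4)/(t(t - 4)) = 1/t.)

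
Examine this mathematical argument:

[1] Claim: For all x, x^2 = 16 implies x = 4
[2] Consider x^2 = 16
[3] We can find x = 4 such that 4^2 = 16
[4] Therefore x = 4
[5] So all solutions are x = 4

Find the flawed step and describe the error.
Step 4: Therefore x = 4

Step 4 incorrectly concludes that x = 4 is the only solution. The proof shows that x = 4 is A solution (existence), but does not show it is the ONLY solution (uniqueness). In fact, x = -4 is also a solution since (-4)^2 = 16. Finding one solution doesn't prove there are no others.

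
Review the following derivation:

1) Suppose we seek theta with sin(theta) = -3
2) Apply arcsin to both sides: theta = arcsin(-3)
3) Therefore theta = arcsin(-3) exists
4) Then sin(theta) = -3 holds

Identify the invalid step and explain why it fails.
Step 2: Apply arcsin to both sides: theta = arcsin(-3)

Step 2 applies arcsin to -3. However, arcsin(x) is only defined for x in [-1, 1] because sin(theta) can only produce values in that range. Since |-3| > 1, arcsin(-3) is undefined. There is no angle whose sine equals -3.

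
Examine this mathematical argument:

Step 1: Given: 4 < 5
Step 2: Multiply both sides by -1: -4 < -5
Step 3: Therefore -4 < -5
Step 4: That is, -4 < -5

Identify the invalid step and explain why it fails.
Step 2: Multiply both sides by -1: -4 < -5

Step 2 multiplies both sides by -1 but fails to reverse the inequality sign. When multiplying (or dividing) an inequality by a negative number, the direction must be reversed. Since 4 < 5, we should get -4 > -5, i.e., -4 > -5.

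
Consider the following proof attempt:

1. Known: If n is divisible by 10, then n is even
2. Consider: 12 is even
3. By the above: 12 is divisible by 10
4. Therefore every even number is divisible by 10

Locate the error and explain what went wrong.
Step 3: By the above: 12 is divisible by 10

Step 3 commits the fallacy of affirming the consequent. The known fact 'divisible by 10 → even' does NOT imply 'even → divisible by 10'. That would be the converse, which is false. For example, 12 is even but 12 ÷ 10 = 1.20, which is not an integer.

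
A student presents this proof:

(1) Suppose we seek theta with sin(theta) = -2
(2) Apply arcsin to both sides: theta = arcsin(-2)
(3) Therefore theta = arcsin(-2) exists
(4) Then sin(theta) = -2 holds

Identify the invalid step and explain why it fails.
Step 2: Apply arcsin to both sides: theta = arcsin(-2)

Step 2 applies arcsin to -2. However, arcsin(x) is only defined for x in [-1, 1] because sin(theta) can only produce values in that range. Since |-2| > 1, arcsin(-2) is undefined. There is no angle whose sine equals -2.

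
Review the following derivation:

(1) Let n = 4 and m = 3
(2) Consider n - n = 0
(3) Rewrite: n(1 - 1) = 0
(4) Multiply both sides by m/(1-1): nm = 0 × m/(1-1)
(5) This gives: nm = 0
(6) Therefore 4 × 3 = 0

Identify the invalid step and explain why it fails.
Step 4: Multiply both sides by m/(1-1): nm = 0 × m/(1-1)

Step 4 multiplies both sides by m/(1-1). However, 1-1 = 0, so this is multiplication by m/0, which is undefined. We cannot multiply by an undefined expression.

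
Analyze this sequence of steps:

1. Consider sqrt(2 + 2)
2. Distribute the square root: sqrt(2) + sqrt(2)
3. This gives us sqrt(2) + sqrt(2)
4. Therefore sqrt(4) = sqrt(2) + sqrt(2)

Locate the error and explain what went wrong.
Step 2: Distribute the square root: sqrt(2) + sqrt(2)

Step 2 incorrectly 'distributes' the square root over addition. The square root function does not distribute: sqrt(a + b) ≠ sqrt(a) + sqrt(b). In fact, sqrt(2 + 2) = sqrt(4) ≈ 2.0000, while sqrt(2) + sqrt(2) ≈ 2.8284.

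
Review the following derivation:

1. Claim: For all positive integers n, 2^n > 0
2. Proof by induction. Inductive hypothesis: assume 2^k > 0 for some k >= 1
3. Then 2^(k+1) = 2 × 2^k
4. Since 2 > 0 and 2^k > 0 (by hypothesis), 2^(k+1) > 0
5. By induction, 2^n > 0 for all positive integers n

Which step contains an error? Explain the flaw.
Step 5: By induction, 2^n > 0 for all positive integers n

Step 5 concludes the proof by induction, but no base case was ever established. A valid induction proof requires: (1) a base case proving 2^1 > 0, and (2) an inductive step showing IF 2^k > 0 THEN 2^(k+1) > 0. Steps 2-4 correctly establish the inductive step, but without the base case the conclusion in step 5 does not follow.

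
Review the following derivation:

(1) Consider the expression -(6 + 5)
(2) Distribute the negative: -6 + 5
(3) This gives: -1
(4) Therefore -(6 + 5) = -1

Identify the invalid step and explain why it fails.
Step 2: Distribute the negative: -6 + 5

Step 2 incorrectly distributes the negative sign. The correct distribution is -(6 + 5) = -6 - 5 = -11. The negative must be applied to both terms, not just the first. The error treats -(6 + 5) as -6 + 5, which equals -1 instead of -11.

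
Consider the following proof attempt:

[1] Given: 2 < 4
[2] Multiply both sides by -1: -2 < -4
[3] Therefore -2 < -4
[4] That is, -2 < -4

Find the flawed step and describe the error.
Step 2: Multiply both sides by -1: -2 < -4

Step 2 multiplies both sides by -1 but fails to reverse the inequality sign. When multiplying (or dividing) an inequality by a negative number, the direction must be reversed. Since 2 < 4, we should get -2 > -4, i.e., -2 > -4.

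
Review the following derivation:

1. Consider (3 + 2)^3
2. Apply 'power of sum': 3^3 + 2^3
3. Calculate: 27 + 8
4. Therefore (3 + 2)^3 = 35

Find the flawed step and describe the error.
Step 2: Apply 'power of sum': 3^3 + 2^3

Step 2 incorrectly applies a non-existent rule '(a+b)^n = a^n + b^n'. This is false in general. The correct expansion uses the binomial theorem. The actual value is (3 + 2)^3 = 5^3 = 125, not 35.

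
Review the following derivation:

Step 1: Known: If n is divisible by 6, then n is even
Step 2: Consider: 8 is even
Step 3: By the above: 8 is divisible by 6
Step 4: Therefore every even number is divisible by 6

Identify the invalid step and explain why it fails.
Step 3: By the above: 8 is divisible by 6

Step 3 commits the fallacy of affirming the consequent. The known fact 'divisible by 6 → even' does NOT imply 'even → divisible by 6'. That would be the converse, which is false. For example, 8 is even but 8 ÷ 6 = 1.33, which is not an integer.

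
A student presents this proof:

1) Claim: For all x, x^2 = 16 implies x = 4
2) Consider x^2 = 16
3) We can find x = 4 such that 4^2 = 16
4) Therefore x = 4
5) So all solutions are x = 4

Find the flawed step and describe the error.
Step 4: Therefore x = 4

Step 4 incorrectly concludes that x = 4 is the only solution. The proof shows that x = 4 is A solution (existence), but does not show it is the ONLY solution (uniqueness). In fact, x = -4 is also a solution since (-4)^2 = 16. Finding one solution doesn't prove there are no others.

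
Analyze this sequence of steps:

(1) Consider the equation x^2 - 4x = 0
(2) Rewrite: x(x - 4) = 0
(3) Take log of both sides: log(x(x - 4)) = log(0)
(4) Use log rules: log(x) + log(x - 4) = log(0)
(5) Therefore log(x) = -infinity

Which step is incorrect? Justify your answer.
Step 3: Take log of both sides: log(x(x - 4)) = log(0)

Step 3 takes the logarithm of both sides, resulting in log(0) on the right side. The logarithm is only defined for positive numbers; log(0) is undefined (approaches negative infinity). This operation is invalid.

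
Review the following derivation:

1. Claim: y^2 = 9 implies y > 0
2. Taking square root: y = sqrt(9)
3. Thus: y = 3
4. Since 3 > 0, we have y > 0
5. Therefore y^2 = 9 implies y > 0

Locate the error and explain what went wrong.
Step 2: Taking square root: y = sqrt(9)

Step 2 takes the square root and assumes the positive root only. The equation y^2 = 9 actually has two solutions: y = 3 and y = -3. The proof silently assumes y > 0 without justification, then uses this assumption to conclude y > 0, which is circular. The counterexample y = -3 shows the claim is false.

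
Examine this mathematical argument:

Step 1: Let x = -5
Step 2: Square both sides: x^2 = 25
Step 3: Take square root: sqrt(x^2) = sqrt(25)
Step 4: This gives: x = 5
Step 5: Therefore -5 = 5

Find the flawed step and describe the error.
Step 4: This gives: x = 5

Step 4 incorrectly states that sqrt(x^2) = x. The correct identity is sqrt(x^2) = |x|. Since x = -5 < 0, we have sqrt(x^2) = |-5| = 5, not x = -5.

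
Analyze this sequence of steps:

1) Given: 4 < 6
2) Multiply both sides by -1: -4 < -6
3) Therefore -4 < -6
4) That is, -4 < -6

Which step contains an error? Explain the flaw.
Step 2: Multiply both sides by -1: -4 < -6

Step 2 multiplies both sides by -1 but fails to reverse the inequality sign. When multiplying (or dividing) an inequality by a negative number, the direction must be reversed. Since 4 < 6, we should get -4 > -6, i.e., -4 > -6.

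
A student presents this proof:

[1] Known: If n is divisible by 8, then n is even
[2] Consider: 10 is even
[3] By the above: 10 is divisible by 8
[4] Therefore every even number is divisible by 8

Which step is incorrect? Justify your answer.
Step 3: By the above: 10 is divisible by 8

Step 3 commits the fallacy of affirming the consequent. The known fact 'divisible by 8 → even' does NOT imply 'even → divisible by 8'. That would be the converse, which is false. For example, 10 is even but 10 ÷ 8 = 1.25, which is not an integer.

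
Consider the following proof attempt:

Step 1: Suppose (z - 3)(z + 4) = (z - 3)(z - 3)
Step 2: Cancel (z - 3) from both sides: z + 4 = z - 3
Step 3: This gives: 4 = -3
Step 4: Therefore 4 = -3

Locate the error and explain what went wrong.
Step 2: Cancel (z - 3) from both sides: z + 4 = z - 3

Step 2 cancels (z - 3) from both sides. This is only valid if (z - 3) ≠ 0, i.e., z ≠ 3. When z = 3, both sides equal zero regardless of the other factors. The correct approach requires considering z = 3 as a separate case.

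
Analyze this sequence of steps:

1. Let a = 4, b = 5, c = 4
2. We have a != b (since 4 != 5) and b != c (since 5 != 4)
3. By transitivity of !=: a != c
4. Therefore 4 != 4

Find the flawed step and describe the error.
Step 3: By transitivity of !=: a != c

Step 3 incorrectly applies transitivity to the '!=' relation. Transitivity states: if a R b and b R c, then a R c. However, '!=' is not transitive. Counterexample: 4 != 5 and 5 != 4, but 4 = 4 (both equal 4). Transitivity holds for relations like <, <=, =, but not for !=.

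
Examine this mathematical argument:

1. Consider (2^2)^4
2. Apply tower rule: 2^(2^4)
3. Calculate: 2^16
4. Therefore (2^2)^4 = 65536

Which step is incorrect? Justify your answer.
Step 2: Apply tower rule: 2^(2^4)

Step 2 incorrectly states that (a^b)^c = a^(b^c). The correct rule is (a^b)^c = a^(b×c). The actual value is (2^2)^4 = 2^8 = 256, not 2^16 = 65536.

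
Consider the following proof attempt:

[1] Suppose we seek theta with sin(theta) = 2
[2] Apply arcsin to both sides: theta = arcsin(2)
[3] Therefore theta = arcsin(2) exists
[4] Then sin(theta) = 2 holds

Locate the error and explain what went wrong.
Step 2: Apply arcsin to both sides: theta = arcsin(2)

Step 2 applies arcsin to 2. However, arcsin(x) is only defined for x in [-1, 1] because sin(theta) can only produce values in that range. Since |2| > 1, arcsin(2) is undefined. There is no angle whose sine equals 2.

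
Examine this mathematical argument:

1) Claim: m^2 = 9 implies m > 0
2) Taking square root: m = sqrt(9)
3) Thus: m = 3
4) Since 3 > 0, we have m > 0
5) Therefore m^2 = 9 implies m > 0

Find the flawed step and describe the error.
Step 2: Taking square root: m = sqrt(9)

Step 2 takes the square root and assumes the positive root only. The equation m^2 = 9 actually has two solutions: m = 3 and m = -3. The proof silently assumes m > 0 without justification, then uses this assumption to conclude m > 0, which is circular. The counterexample m = -3 shows the claim is false.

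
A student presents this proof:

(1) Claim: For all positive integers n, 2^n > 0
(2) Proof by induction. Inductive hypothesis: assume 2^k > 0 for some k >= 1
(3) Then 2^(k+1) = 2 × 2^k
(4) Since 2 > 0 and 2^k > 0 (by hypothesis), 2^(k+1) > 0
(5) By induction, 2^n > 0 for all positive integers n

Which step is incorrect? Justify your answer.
Step 5: By induction, 2^n > 0 for all positive integers n

Step 5 concludes the proof by induction, but no base case was ever established. A valid induction proof requires: (1) a base case proving 2^1 > 0, and (2) an inductive step showing IF 2^k > 0 THEN 2^(k+1) > 0. Steps 2-4 correctly establish the inductive step, but without the base case the conclusion in step 5 does not follow.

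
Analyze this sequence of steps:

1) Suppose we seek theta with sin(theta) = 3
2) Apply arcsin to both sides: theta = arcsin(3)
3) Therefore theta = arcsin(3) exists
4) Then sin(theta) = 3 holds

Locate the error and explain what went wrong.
Step 2: Apply arcsin to both sides: theta = arcsin(3)

Step 2 applies arcsin to 3. However, arcsin(x) is only defined for x in [-1, 1] because sin(theta) can only produce values in that range. Since |3| > 1, arcsin(3) is undefined. There is no angle whose sine equals 3.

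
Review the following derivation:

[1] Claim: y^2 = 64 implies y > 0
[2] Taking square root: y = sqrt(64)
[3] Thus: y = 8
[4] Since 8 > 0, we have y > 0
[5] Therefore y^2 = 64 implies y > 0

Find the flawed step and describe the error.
Step 2: Taking square root: y = sqrt(64)

Step 2 takes the square root and assumes the positive root only. The equation y^2 = 64 actually has two solutions: y = 8 and y = -8. The proof silently assumes y > 0 without justification, then uses this assumption to conclude y > 0, which is circular. The counterexample y = -8 shows the claim is false.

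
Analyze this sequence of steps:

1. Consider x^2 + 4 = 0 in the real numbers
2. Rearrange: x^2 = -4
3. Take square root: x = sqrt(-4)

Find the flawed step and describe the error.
Step 3: Take square root: x = sqrt(-4)

Step 3 takes the square root of -4, which is negative. In the real number system, the square root of a negative number is undefined. The equation x^2 + 4 = 0 has no real solutions. Square roots of negative numbers only exist in the complex numbers.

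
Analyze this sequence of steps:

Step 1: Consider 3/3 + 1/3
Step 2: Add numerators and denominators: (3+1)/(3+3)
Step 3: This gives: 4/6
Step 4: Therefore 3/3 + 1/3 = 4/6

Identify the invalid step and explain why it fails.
Step 2: Add numerators and denominators: (3+1)/(3+3)

Step 2 incorrectly adds fractions by separately adding numerators and denominators. This is wrong. The correct method requires a common denominator: 3/3 + 1/3 = (3×3 + 1×3)/(3×3) = 12/9 = 4/3. The method used gives 4/6, which is different.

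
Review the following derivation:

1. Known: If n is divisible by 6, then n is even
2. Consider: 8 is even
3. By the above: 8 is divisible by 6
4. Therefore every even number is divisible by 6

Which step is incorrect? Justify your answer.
Step 3: By the above: 8 is divisible by 6

Step 3 commits the fallacy of affirming the consequent. The known fact 'divisible by 6 → even' does NOT imply 'even → divisible by 6'. That would be the converse, which is false. For example, 8 is even but 8 ÷ 6 = 1.33, which is not an integer.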